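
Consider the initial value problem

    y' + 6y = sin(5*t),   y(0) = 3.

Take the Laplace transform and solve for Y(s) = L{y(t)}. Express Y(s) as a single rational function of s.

Y(s) = (3*s^2 + 80)/(s^3 + 6*s^2 + 25*s + 150)

Take the Laplace transform of both sides.
With L{y'} = sY - y(0) = sY - 3: the LHS transforms to (s + 6)Y - (3).
The right side is L{sin(5*t)} = 5/(s^2 + 25).
So (s + 6)Y = 5/(s^2 + 25) + (3).
Solve for Y(s) and write it as one ratio of polynomials.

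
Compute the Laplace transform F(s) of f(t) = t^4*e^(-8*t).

L{t^4} = 4!/s^5 = 24/s^5.
By the first shifting theorem, multiplying by e^(-8t) replaces s with s + 8.

F(s) = 24/(s + 8)^5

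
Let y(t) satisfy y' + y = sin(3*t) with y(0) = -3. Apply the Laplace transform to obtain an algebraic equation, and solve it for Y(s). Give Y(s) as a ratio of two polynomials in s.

Laplace-transform each side.
The derivative rules (L{y'} = sY - y(0) = sY - (-3)) turn the left side into (s + 1)Y - (-3).
The right side is L{sin(3*t)} = 3/(s^2 + 9).
So (s + 1)Y = 3/(s^2 + 9) + (-3).
Divide through and combine into a single rational function.

Y(s) = (-3*s^2 - 24)/(s^3 + s^2 + 9*s + 9)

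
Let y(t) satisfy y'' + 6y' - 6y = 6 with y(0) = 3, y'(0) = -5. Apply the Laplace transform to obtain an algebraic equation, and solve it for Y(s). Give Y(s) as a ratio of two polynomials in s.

Laplace-transform each side.
With L{y''} = s^2 Y - s·y(0) - y'(0) and L{y'} = sY - y(0), with y(0) = 3, y'(0) = -5: the LHS transforms to (s^2 + 6*s - 6)Y - (3*s + 13).
The right side is L{6} = 6/s.
So (s^2 + 6*s - 6)Y = 6/s + (3*s + 13).
Isolate Y and clear denominators.

Y(s) = (3*s^2 + 13*s + 6)/(s^3 + 6*s^2 - 6*s)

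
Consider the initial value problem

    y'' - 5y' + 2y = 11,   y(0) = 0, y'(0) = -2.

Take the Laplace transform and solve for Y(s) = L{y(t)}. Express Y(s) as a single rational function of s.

Y(s) = (-2*s + 11)/(s^3 - 5*s^2 + 2*s)

Take the Laplace transform of both sides.
Using L{y''} = s^2 Y - s·y(0) - y'(0) and L{y'} = sY - y(0), with y(0) = 0, y'(0) = -2, the left side becomes (s^2 - 5*s + 2)Y - (-2).
The right side is L{11} = 11/s.
So (s^2 - 5*s + 2)Y = 11/s + (-2).
Isolate Y and clear denominators.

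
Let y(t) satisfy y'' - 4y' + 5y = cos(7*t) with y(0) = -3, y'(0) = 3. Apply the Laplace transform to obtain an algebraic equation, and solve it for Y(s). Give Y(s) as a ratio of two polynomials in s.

Laplace-transform each side.
With L{y''} = s^2 Y - s·y(0) - y'(0) and L{y'} = sY - y(0), with y(0) = -3, y'(0) = 3: the LHS transforms to (s^2 - 4*s + 5)Y - (-3*s + 15).
The right side is L{cos(7*t)} = s/(s^2 + 49).
So (s^2 - 4*s + 5)Y = s/(s^2 + 49) + (-3*s + 15).
Divide through and combine into a single rational function.

Y(s) = (-3*s^3 + 15*s^2 - 146*s + 735)/(s^4 - 4*s^3 + 54*s^2 - 196*s + 245)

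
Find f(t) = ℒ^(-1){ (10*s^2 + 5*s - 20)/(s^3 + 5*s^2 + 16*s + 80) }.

f(t) = -5*sin(4*t) + 5*cos(4*t) + 5*exp(-5*t)

Factor the denominator: s^3 + 5*s^2 + 16*s + 80 = (s + 5)*(s^2 + 16).
Partial fraction decomposition gives [5/(s + 5)] + [5*s/(s^2 + 16)] + [-20/(s^2 + 16)].
Invert each term: 5/(s + 5) ↔ 5e^(-5t); 5·s/(s^2 + 16) ↔ 5cos(4t); -5·4/(s^2 + 16) ↔ -5sin(4t).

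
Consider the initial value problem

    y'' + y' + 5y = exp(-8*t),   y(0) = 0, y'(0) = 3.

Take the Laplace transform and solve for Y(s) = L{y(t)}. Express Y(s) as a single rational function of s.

Transform both sides with L{·}.
Using L{y''} = s^2 Y - s·y(0) - y'(0) and L{y'} = sY - y(0), with y(0) = 0, y'(0) = 3, the left side becomes (s^2 + s + 5)Y - (3).
The right side is L{exp(-8*t)} = 1/(s + 8).
So (s^2 + s + 5)Y = 1/(s + 8) + (3).
Divide through and combine into a single rational function.

Y(s) = (3*s + 25)/(s^3 + 9*s^2 + 13*s + 40)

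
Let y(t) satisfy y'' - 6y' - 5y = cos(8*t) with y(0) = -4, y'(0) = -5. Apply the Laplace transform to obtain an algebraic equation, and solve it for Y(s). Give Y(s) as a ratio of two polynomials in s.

Y(s) = (-4*s^3 + 19*s^2 - 255*s + 1216)/(s^4 - 6*s^3 + 59*s^2 - 384*s - 320)

Transform both sides with L{·}.
The derivative rules (L{y''} = s^2 Y - s·y(0) - y'(0) and L{y'} = sY - y(0), with y(0) = -4, y'(0) = -5) turn the left side into (s^2 - 6*s - 5)Y - (-4*s + 19).
The right side is L{cos(8*t)} = s/(s^2 + 64).
So (s^2 - 6*s - 5)Y = s/(s^2 + 64) + (-4*s + 19).
Divide through and combine into a single rational function.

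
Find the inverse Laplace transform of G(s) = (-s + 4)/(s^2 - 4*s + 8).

exp(2*t)*sin(2*t) - exp(2*t)*cos(2*t)

Complete the square in the denominator: s^2 - 4*s + 8 = (s - 2)^2 + 2^2.
Split the numerator to match: -s + 4 = -1·(s - 2) + 1·2.
Invert each term: -1·(s - 2)/((s - 2)^2 + 4) ↔ -e^(2t)cos(2t); 1·2/((s - 2)^2 + 4) ↔ e^(2t)sin(2t).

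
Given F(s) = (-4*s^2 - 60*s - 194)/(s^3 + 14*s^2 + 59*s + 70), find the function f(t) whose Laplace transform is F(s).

f(t) = -6*exp(-2*t) - exp(-5*t) + 3*exp(-7*t)

Factor the denominator: s^3 + 14*s^2 + 59*s + 70 = (s + 2)*(s + 5)*(s + 7).
Partial fraction decomposition gives [-6/(s + 2)] + [3/(s + 7)] + [-1/(s + 5)].
Invert each term: -6/(s + 2) ↔ -6e^(-2t); 3/(s + 7) ↔ 3e^(-7t); -1/(s + 5) ↔ -e^(-5t).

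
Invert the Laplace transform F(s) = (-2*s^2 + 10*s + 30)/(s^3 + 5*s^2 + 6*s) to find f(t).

f(t) = 5 - exp(-2*t) - 6*exp(-3*t)

Factor the denominator: s^3 + 5*s^2 + 6*s = s*(s + 2)*(s + 3).
Partial fraction decomposition gives [-1/(s + 2)] + [5/s] + [-6/(s + 3)].
Invert each term: -1/(s + 2) ↔ -e^(-2t); 5/(s - 0) ↔ 5e^(0t); -6/(s + 3) ↔ -6e^(-3t).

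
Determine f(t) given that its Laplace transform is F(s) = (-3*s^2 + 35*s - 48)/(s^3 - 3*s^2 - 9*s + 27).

f(t) = 5*t*exp(3*t) + 2*exp(3*t) - 5*exp(-3*t)

Factor the denominator: s^3 - 3*s^2 - 9*s + 27 = (s - 3)^2*(s + 3).
Partial fraction decomposition gives [2/(s - 3)] + [5/(s - 3)^2] + [-5/(s + 3)].
Invert each term: 2/(s - 3) ↔ 2e^(3t); 5/(s - 3)^2 ↔ 5t·e^(3t); -5/(s + 3) ↔ -5e^(-3t).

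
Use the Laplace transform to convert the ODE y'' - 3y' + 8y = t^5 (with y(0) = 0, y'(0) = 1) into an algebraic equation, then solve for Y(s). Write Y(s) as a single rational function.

Apply the Laplace transform to the equation.
The derivative rules (L{y''} = s^2 Y - s·y(0) - y'(0) and L{y'} = sY - y(0), with y(0) = 0, y'(0) = 1) turn the left side into (s^2 - 3*s + 8)Y - (1).
The right side is L{t^5} = 120/s^6.
So (s^2 - 3*s + 8)Y = 120/s^6 + (1).
Solve for Y(s) and write it as one ratio of polynomials.

Y(s) = (s^6 + 120)/(s^8 - 3*s^7 + 8*s^6)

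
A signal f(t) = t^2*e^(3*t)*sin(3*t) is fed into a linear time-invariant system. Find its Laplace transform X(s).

X(s) = 18*(s^2 - 6*s + 6)/(s^2 - 6*s + 18)^3

L{sin(3t)} = 3/(s^2 + 9).
Multiplying by e^(3t) shifts s → s - 3, so L{e^(3*t)*sin(3*t)} = 3/((s - 3)^2 + 9).
Then apply L{t^2·g(t)} = (-1)^2 d^2/ds^2[G(s)] with G(s) = 3/((s - 3)^2 + 9):
differentiating 2 times and applying the sign gives 18*(s^2 - 6*s + 6)/(s^2 - 6*s + 18)^3.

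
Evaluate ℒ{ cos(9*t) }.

L{cos(9t)} = s/(s^2 + 81).

s/(s^2 + 81)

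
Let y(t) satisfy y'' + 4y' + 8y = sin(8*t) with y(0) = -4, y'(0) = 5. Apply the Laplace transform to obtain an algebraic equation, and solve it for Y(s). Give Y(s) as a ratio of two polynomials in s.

Y(s) = (-4*s^3 - 11*s^2 - 256*s - 696)/(s^4 + 4*s^3 + 72*s^2 + 256*s + 512)

Take the Laplace transform of both sides.
With L{y''} = s^2 Y - s·y(0) - y'(0) and L{y'} = sY - y(0), with y(0) = -4, y'(0) = 5: the LHS transforms to (s^2 + 4*s + 8)Y - (-4*s - 11).
The right side is L{sin(8*t)} = 8/(s^2 + 64).
So (s^2 + 4*s + 8)Y = 8/(s^2 + 64) + (-4*s - 11).
Isolate Y and clear denominators.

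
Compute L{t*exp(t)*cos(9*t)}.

(s - 10)*(s + 8)/(s^2 - 2*s + 82)^2

L{cos(9t)} = s/(s^2 + 81).
Multiplying by e^(t) shifts s → s - 1, so L{exp(t)*cos(9*t)} = (s - 1)/((s - 1)^2 + 81).
Then apply L{t·g(t)} = -d/ds[G(s)] with G(s) = (s - 1)/((s - 1)^2 + 81):
differentiating 1 time and applying the sign gives (s - 10)*(s + 8)/(s^2 - 2*s + 82)^2.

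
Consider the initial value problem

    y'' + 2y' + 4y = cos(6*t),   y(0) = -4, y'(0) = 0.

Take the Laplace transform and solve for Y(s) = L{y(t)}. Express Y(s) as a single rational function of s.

Laplace-transform each side.
Using L{y''} = s^2 Y - s·y(0) - y'(0) and L{y'} = sY - y(0), with y(0) = -4, y'(0) = 0, the left side becomes (s^2 + 2*s + 4)Y - (-4*s - 8).
The right side is L{cos(6*t)} = s/(s^2 + 36).
So (s^2 + 2*s + 4)Y = s/(s^2 + 36) + (-4*s - 8).
Isolate Y and clear denominators.

Y(s) = (-4*s^3 - 8*s^2 - 143*s - 288)/(s^4 + 2*s^3 + 40*s^2 + 72*s + 144)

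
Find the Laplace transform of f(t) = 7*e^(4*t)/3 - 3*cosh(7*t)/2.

The transform is linear, so treat each term independently.
(7/3)·[L{e^(4t)} = 1/(s - 4)]; (-3/2)·[L{cosh(7t)} = s/(s^2 - 49)].

-3*s/(2*(s^2 - 49)) + 7/(3*(s - 4))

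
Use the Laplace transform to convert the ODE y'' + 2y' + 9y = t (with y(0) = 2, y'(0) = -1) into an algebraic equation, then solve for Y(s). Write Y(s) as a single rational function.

Laplace-transform each side.
Using L{y''} = s^2 Y - s·y(0) - y'(0) and L{y'} = sY - y(0), with y(0) = 2, y'(0) = -1, the left side becomes (s^2 + 2*s + 9)Y - (2*s + 3).
The right side is L{t} = s^(-2).
So (s^2 + 2*s + 9)Y = s^(-2) + (2*s + 3).
Solve for Y(s) and write it as one ratio of polynomials.

Y(s) = (2*s^3 + 3*s^2 + 1)/(s^4 + 2*s^3 + 9*s^2)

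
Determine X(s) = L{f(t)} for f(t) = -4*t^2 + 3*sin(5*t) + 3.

X(s) = 15/(s^2 + 25) + 3/s - 8/s^3

The transform is linear, so treat each term independently.
(-4)·[L{t^2} = 2!/s^3 = 2/s^3]; L{3} = 3/s; (3)·[L{sin(5t)} = 5/(s^2 + 25)].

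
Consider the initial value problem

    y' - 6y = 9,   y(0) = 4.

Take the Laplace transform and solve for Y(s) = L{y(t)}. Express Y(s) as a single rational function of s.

Transform both sides with L{·}.
The derivative rules (L{y'} = sY - y(0) = sY - 4) turn the left side into (s - 6)Y - (4).
The right side is L{9} = 9/s.
So (s - 6)Y = 9/s + (4).
Isolate Y and clear denominators.

Y(s) = (4*s + 9)/(s^2 - 6*s)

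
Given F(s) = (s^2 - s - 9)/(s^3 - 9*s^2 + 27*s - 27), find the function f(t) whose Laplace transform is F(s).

f(t) = -3*t^2*exp(3*t)/2 + 5*t*exp(3*t) + exp(3*t)

Factor the denominator: s^3 - 9*s^2 + 27*s - 27 = (s - 3)^3.
Partial fraction decomposition gives [1/(s - 3)] + [5/(s - 3)^2] + [-3/(s - 3)^3].
Invert each term: 1/(s - 3) ↔ e^(3t); 5/(s - 3)^2 ↔ 5t·e^(3t); -3/(s - 3)^3 ↔ (-3/2)t^2·e^(3t).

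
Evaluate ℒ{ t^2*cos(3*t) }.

L{cos(3t)} = s/(s^2 + 9).
Then apply L{t^2·g(t)} = (-1)^2 d^2/ds^2[G(s)] with G(s) = s/(s^2 + 9):
differentiating 2 times and applying the sign gives 2*s*(s^2 - 27)/(s^2 + 9)^3.

2*s*(s^2 - 27)/(s^2 + 9)^3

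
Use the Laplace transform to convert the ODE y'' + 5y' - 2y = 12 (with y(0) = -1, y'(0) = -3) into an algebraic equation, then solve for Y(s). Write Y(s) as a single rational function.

Y(s) = (-s^2 - 8*s + 12)/(s^3 + 5*s^2 - 2*s)

Transform both sides with L{·}.
Using L{y''} = s^2 Y - s·y(0) - y'(0) and L{y'} = sY - y(0), with y(0) = -1, y'(0) = -3, the left side becomes (s^2 + 5*s - 2)Y - (-s - 8).
The right side is L{12} = 12/s.
So (s^2 + 5*s - 2)Y = 12/s + (-s - 8).
Divide through and combine into a single rational function.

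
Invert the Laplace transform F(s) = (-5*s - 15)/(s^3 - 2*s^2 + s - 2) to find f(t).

f(t) = -5*exp(2*t) + 5*sin(t) + 5*cos(t)

Factor the denominator: s^3 - 2*s^2 + s - 2 = (s - 2)*(s^2 + 1).
Partial fraction decomposition gives [-5/(s - 2)] + [5*s/(s^2 + 1)] + [5/(s^2 + 1)].
Invert each term: -5/(s - 2) ↔ -5e^(2t); 5·s/(s^2 + 1) ↔ 5cos(t); 5·1/(s^2 + 1) ↔ 5sin(t).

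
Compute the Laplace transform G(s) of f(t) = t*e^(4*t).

G(s) = (s - 4)^(-2)

L{e^(4t)} = 1/(s - 4).
Then apply L{t·g(t)} = -d/ds[H(s)] with H(s) = 1/(s - 4):
differentiating 1 time and applying the sign gives (s - 4)^(-2).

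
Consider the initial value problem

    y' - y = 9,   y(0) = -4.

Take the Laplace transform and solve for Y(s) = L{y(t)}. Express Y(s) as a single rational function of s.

Transform both sides with L{·}.
Using L{y'} = sY - y(0) = sY - (-4), the left side becomes (s - 1)Y - (-4).
The right side is L{9} = 9/s.
So (s - 1)Y = 9/s + (-4).
Isolate Y and clear denominators.

Y(s) = (-4*s + 9)/(s^2 - s)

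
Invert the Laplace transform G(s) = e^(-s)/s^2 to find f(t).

The factor e^(-s) signals a time shift by c = 1 (second shifting theorem).
L{t} = 1!/s^2 = 1/s^2, so L^-1{s^(-2)} = t.
Hence the inverse is u(t - 1) times that function evaluated at t - 1.

f(t) = Heaviside(t - 1)*(t - 1)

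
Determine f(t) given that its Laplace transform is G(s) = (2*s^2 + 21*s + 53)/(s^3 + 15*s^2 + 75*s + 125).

Factor the denominator: s^3 + 15*s^2 + 75*s + 125 = (s + 5)^3.
Partial fraction decomposition gives [2/(s + 5)] + [(s + 5)^(-2)] + [-2/(s + 5)^3].
Invert each term: 2/(s + 5) ↔ 2e^(-5t); 1/(s + 5)^2 ↔ t·e^(-5t); -2/(s + 5)^3 ↔ (-1)t^2·e^(-5t).

f(t) = -t^2*exp(-5*t) + t*exp(-5*t) + 2*exp(-5*t)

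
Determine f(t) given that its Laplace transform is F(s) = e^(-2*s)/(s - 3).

f(t) = Heaviside(t - 2)*(exp(3*t - 6))

The factor e^(-2s) signals a time shift by c = 2 (second shifting theorem).
L{e^(3t)} = 1/(s - 3), so L^-1{1/(s - 3)} = e^(3*t).
Hence the inverse is u(t - 2) times that function evaluated at t - 2.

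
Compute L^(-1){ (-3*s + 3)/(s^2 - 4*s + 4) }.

Factor the denominator: s^2 - 4*s + 4 = (s - 2)^2.
Partial fraction decomposition gives [-3/(s - 2)] + [-3/(s - 2)^2].
Invert each term: -3/(s - 2) ↔ -3e^(2t); -3/(s - 2)^2 ↔ -3t·e^(2t).

-3*t*exp(2*t) - 3*exp(2*t)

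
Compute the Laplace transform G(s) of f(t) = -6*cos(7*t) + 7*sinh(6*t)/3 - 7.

Apply the Laplace transform termwise.
(-6)·[L{cos(7t)} = s/(s^2 + 49)]; L{-7} = -7/s; (7/3)·[L{sinh(6t)} = 6/(s^2 - 36)].

G(s) = -6*s/(s^2 + 49) + 14/(s^2 - 36) - 7/s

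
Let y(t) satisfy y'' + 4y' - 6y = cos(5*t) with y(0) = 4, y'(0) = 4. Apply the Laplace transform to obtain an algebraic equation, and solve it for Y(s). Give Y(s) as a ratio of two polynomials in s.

Transform both sides with L{·}.
The derivative rules (L{y''} = s^2 Y - s·y(0) - y'(0) and L{y'} = sY - y(0), with y(0) = 4, y'(0) = 4) turn the left side into (s^2 + 4*s - 6)Y - (4*s + 20).
The right side is L{cos(5*t)} = s/(s^2 + 25).
So (s^2 + 4*s - 6)Y = s/(s^2 + 25) + (4*s + 20).
Isolate Y and clear denominators.

Y(s) = (4*s^3 + 20*s^2 + 101*s + 500)/(s^4 + 4*s^3 + 19*s^2 + 100*s - 150)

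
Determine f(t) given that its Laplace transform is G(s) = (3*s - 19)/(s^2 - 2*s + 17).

Complete the square in the denominator: s^2 - 2*s + 17 = (s - 1)^2 + 4^2.
Split the numerator to match: 3*s - 19 = 3·(s - 1) - 4·4.
Invert each term: 3·(s - 1)/((s - 1)^2 + 16) ↔ 3e^(t)cos(4t); -4·4/((s - 1)^2 + 16) ↔ -4e^(t)sin(4t).

f(t) = -4*exp(t)*sin(4*t) + 3*exp(t)*cos(4*t)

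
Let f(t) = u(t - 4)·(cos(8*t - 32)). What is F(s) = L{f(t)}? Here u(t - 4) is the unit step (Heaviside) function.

By the second shifting theorem, L{u(t - c)·g(t - c)} = e^(-cs)·G(s) with c = 4 and G(s) = L{g(t)}.
L{cos(8t)} = s/(s^2 + 64).

F(s) = s*exp(-4*s)/(s^2 + 64)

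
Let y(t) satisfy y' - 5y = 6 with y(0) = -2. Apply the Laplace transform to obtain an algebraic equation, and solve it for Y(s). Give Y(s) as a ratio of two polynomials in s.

Laplace-transform each side.
Using L{y'} = sY - y(0) = sY - (-2), the left side becomes (s - 5)Y - (-2).
The right side is L{6} = 6/s.
So (s - 5)Y = 6/s + (-2).
Divide through and combine into a single rational function.

Y(s) = (-2*s + 6)/(s^2 - 5*s)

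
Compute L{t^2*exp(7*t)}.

2/(s - 7)^3

L{e^(7t)} = 1/(s - 7).
Then apply L{t^2·g(t)} = (-1)^2 d^2/ds^2[G(s)] with G(s) = 1/(s - 7):
differentiating 2 times and applying the sign gives 2/(s - 7)^3.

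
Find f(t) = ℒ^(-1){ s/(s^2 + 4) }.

f(t) = cos(2*t)

Since L{cos(2t)} = s/(s^2 + 4), the inverse is cos(2*t).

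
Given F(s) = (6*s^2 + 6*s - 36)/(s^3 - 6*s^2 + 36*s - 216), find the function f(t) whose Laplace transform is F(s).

Factor the denominator: s^3 - 6*s^2 + 36*s - 216 = (s - 6)*(s^2 + 36).
Partial fraction decomposition gives [3/(s - 6)] + [3*s/(s^2 + 36)] + [24/(s^2 + 36)].
Invert each term: 3/(s - 6) ↔ 3e^(6t); 3·s/(s^2 + 36) ↔ 3cos(6t); 4·6/(s^2 + 36) ↔ 4sin(6t).

f(t) = 3*exp(6*t) + 4*sin(6*t) + 3*cos(6*t)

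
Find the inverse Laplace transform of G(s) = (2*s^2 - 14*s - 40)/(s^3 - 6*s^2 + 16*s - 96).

Factor the denominator: s^3 - 6*s^2 + 16*s - 96 = (s - 6)*(s^2 + 16).
Partial fraction decomposition gives [-1/(s - 6)] + [3*s/(s^2 + 16)] + [4/(s^2 + 16)].
Invert each term: -1/(s - 6) ↔ -e^(6t); 3·s/(s^2 + 16) ↔ 3cos(4t); 1·4/(s^2 + 16) ↔ sin(4t).

-exp(6*t) + sin(4*t) + 3*cos(4*t)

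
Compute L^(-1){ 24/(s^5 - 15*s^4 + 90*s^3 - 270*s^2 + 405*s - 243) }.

t^4*exp(3*t)

Rewrite the denominator: s^5 - 15*s^4 + 90*s^3 - 270*s^2 + 405*s - 243 = (s - 3)^5.
The form in (s - 3) signals a first-shifting-theorem factor e^(3t).
Since L{t^4} = 4!/s^5 = 24/s^5, the inverse is t^4*exp(3*t).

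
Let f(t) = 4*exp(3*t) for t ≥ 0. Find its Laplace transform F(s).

F(s) = 4/(s - 3)

L{4} = 4/s.
By the first shifting theorem, multiplying by e^(3t) replaces s with s - 3.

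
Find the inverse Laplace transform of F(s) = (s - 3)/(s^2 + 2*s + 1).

-4*t*exp(-t) + exp(-t)

Factor the denominator: s^2 + 2*s + 1 = (s + 1)^2.
Partial fraction decomposition gives [1/(s + 1)] + [-4/(s + 1)^2].
Invert each term: 1/(s + 1) ↔ e^(-t); -4/(s + 1)^2 ↔ -4t·e^(-t).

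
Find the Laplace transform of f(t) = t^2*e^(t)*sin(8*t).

16*(3*s^2 - 6*s - 61)/(s^2 - 2*s + 65)^3

L{sin(8t)} = 8/(s^2 + 64).
Multiplying by e^(t) shifts s → s - 1, so L{e^(t)*sin(8*t)} = 8/((s - 1)^2 + 64).
Then apply L{t^2·g(t)} = (-1)^2 d^2/ds^2[G(s)] with G(s) = 8/((s - 1)^2 + 64):
differentiating 2 times and applying the sign gives 16*(3*s^2 - 6*s - 61)/(s^2 - 2*s + 65)^3.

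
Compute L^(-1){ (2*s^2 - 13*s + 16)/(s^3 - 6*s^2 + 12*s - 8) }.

Factor the denominator: s^3 - 6*s^2 + 12*s - 8 = (s - 2)^3.
Partial fraction decomposition gives [2/(s - 2)] + [-5/(s - 2)^2] + [-2/(s - 2)^3].
Invert each term: 2/(s - 2) ↔ 2e^(2t); -5/(s - 2)^2 ↔ -5t·e^(2t); -2/(s - 2)^3 ↔ (-1)t^2·e^(2t).

-t^2*exp(2*t) - 5*t*exp(2*t) + 2*exp(2*t)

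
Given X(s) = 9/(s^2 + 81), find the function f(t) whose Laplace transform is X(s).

f(t) = sin(9*t)

Since L{sin(9t)} = 9/(s^2 + 81), the inverse is sin(9*t).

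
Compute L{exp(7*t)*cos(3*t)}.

(s - 7)/((s - 7)^2 + 9)

L{cos(3t)} = s/(s^2 + 9).
By the first shifting theorem, multiplying by e^(7t) replaces s with s - 7.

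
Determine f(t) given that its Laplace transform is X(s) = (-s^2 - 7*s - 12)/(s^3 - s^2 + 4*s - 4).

Factor the denominator: s^3 - s^2 + 4*s - 4 = (s - 1)*(s^2 + 4).
Partial fraction decomposition gives [-4/(s - 1)] + [3*s/(s^2 + 4)] + [-4/(s^2 + 4)].
Invert each term: -4/(s - 1) ↔ -4e^(t); 3·s/(s^2 + 4) ↔ 3cos(2t); -2·2/(s^2 + 4) ↔ -2sin(2t).

f(t) = -4*exp(t) - 2*sin(2*t) + 3*cos(2*t)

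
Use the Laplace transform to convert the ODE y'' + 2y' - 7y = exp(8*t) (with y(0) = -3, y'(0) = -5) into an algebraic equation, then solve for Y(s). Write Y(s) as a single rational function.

Laplace-transform each side.
With L{y''} = s^2 Y - s·y(0) - y'(0) and L{y'} = sY - y(0), with y(0) = -3, y'(0) = -5: the LHS transforms to (s^2 + 2*s - 7)Y - (-3*s - 11).
The right side is L{exp(8*t)} = 1/(s - 8).
So (s^2 + 2*s - 7)Y = 1/(s - 8) + (-3*s - 11).
Isolate Y and clear denominators.

Y(s) = (-3*s^2 + 13*s + 89)/(s^3 - 6*s^2 - 23*s + 56)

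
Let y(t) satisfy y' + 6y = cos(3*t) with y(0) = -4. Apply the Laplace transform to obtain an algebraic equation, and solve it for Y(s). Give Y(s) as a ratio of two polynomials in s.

Y(s) = (-4*s^2 + s - 36)/(s^3 + 6*s^2 + 9*s + 54)

Laplace-transform each side.
The derivative rules (L{y'} = sY - y(0) = sY - (-4)) turn the left side into (s + 6)Y - (-4).
The right side is L{cos(3*t)} = s/(s^2 + 9).
So (s + 6)Y = s/(s^2 + 9) + (-4).
Isolate Y and clear denominators.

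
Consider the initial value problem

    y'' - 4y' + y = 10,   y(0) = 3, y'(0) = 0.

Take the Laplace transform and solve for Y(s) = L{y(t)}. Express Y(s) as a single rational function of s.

Y(s) = (3*s^2 - 12*s + 10)/(s^3 - 4*s^2 + s)

Transform both sides with L{·}.
With L{y''} = s^2 Y - s·y(0) - y'(0) and L{y'} = sY - y(0), with y(0) = 3, y'(0) = 0: the LHS transforms to (s^2 - 4*s + 1)Y - (3*s - 12).
The right side is L{10} = 10/s.
So (s^2 - 4*s + 1)Y = 10/s + (3*s - 12).
Divide through and combine into a single rational function.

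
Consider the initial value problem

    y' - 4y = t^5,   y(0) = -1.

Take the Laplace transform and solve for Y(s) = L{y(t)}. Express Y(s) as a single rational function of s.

Y(s) = (-s^6 + 120)/(s^7 - 4*s^6)

Take the Laplace transform of both sides.
Using L{y'} = sY - y(0) = sY - (-1), the left side becomes (s - 4)Y - (-1).
The right side is L{t^5} = 120/s^6.
So (s - 4)Y = 120/s^6 + (-1).
Divide through and combine into a single rational function.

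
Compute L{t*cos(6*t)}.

(s - 6)*(s + 6)/(s^2 + 36)^2

L{cos(6t)} = s/(s^2 + 36).
Then apply L{t·g(t)} = -d/ds[G(s)] with G(s) = s/(s^2 + 36):
differentiating 1 time and applying the sign gives (s - 6)*(s + 6)/(s^2 + 36)^2.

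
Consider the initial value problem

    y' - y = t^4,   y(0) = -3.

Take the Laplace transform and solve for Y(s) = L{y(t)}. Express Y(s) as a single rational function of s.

Y(s) = (-3*s^5 + 24)/(s^6 - s^5)

Transform both sides with L{·}.
Using L{y'} = sY - y(0) = sY - (-3), the left side becomes (s - 1)Y - (-3).
The right side is L{t^4} = 24/s^5.
So (s - 1)Y = 24/s^5 + (-3).
Isolate Y and clear denominators.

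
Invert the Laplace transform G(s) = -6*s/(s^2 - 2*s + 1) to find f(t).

f(t) = -6*t*exp(t) - 6*exp(t)

Factor the denominator: s^2 - 2*s + 1 = (s - 1)^2.
Partial fraction decomposition gives [-6/(s - 1)] + [-6/(s - 1)^2].
Invert each term: -6/(s - 1) ↔ -6e^(t); -6/(s - 1)^2 ↔ -6t·e^(t).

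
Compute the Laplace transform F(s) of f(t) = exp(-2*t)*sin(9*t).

F(s) = 9/((s + 2)^2 + 81)

L{sin(9t)} = 9/(s^2 + 81).
By the first shifting theorem, multiplying by e^(-2t) replaces s with s + 2.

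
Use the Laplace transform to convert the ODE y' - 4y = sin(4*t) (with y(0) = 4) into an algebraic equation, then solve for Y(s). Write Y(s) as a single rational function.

Y(s) = (4*s^2 + 68)/(s^3 - 4*s^2 + 16*s - 64)

Apply the Laplace transform to the equation.
Using L{y'} = sY - y(0) = sY - 4, the left side becomes (s - 4)Y - (4).
The right side is L{sin(4*t)} = 4/(s^2 + 16).
So (s - 4)Y = 4/(s^2 + 16) + (4).
Isolate Y and clear denominators.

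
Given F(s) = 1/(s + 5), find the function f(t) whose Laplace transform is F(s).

f(t) = exp(-5*t)

Since L{e^(-5t)} = 1/(s + 5), the inverse is e^(-5*t).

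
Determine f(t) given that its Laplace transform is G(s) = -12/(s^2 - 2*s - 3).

f(t) = -6*exp(t)*sinh(2*t)

Rewrite the denominator: s^2 - 2*s - 3 = (s - 1)^2 - 4.
The form in (s - 1) signals a first-shifting-theorem factor e^(t).
Since L{sinh(2t)} = 2/(s^2 - 4), the inverse is e^(t)*sinh(2*t), scaled by -6.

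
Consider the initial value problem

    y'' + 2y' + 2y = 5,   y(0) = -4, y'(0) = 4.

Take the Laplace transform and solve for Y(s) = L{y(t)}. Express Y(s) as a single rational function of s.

Apply the Laplace transform to the equation.
The derivative rules (L{y''} = s^2 Y - s·y(0) - y'(0) and L{y'} = sY - y(0), with y(0) = -4, y'(0) = 4) turn the left side into (s^2 + 2*s + 2)Y - (-4*s - 4).
The right side is L{5} = 5/s.
So (s^2 + 2*s + 2)Y = 5/s + (-4*s - 4).
Divide through and combine into a single rational function.

Y(s) = (-4*s^2 - 4*s + 5)/(s^3 + 2*s^2 + 2*s)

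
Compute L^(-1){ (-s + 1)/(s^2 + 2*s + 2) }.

2*exp(-t)*sin(t) - exp(-t)*cos(t)

Complete the square in the denominator: s^2 + 2*s + 2 = (s + 1)^2 + 1^2.
Split the numerator to match: -s + 1 = -1·(s + 1) + 2·1.
Invert each term: -1·(s + 1)/((s + 1)^2 + 1) ↔ -e^(-t)cos(t); 2·1/((s + 1)^2 + 1) ↔ 2e^(-t)sin(t).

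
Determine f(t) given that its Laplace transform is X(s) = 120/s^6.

f(t) = t^5

Since L{t^5} = 5!/s^6 = 120/s^6, the inverse is t^5.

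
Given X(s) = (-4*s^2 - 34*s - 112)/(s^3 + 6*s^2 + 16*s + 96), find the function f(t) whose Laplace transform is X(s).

Factor the denominator: s^3 + 6*s^2 + 16*s + 96 = (s + 6)*(s^2 + 16).
Partial fraction decomposition gives [-1/(s + 6)] + [-3*s/(s^2 + 16)] + [-16/(s^2 + 16)].
Invert each term: -1/(s + 6) ↔ -e^(-6t); -3·s/(s^2 + 16) ↔ -3cos(4t); -4·4/(s^2 + 16) ↔ -4sin(4t).

f(t) = -4*sin(4*t) - 3*cos(4*t) - exp(-6*t)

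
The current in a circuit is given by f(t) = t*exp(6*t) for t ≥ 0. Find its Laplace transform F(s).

F(s) = (s - 6)^(-2)

L{e^(6t)} = 1/(s - 6).
Then apply L{t·g(t)} = -d/ds[G(s)] with G(s) = 1/(s - 6):
differentiating 1 time and applying the sign gives (s - 6)^(-2).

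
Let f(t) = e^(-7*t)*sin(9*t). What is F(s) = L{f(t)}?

F(s) = 9/((s + 7)^2 + 81)

L{sin(9t)} = 9/(s^2 + 81).
By the first shifting theorem, multiplying by e^(-7t) replaces s with s + 7.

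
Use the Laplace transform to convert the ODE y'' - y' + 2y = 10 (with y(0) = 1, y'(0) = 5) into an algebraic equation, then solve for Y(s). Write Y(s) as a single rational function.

Y(s) = (s^2 + 4*s + 10)/(s^3 - s^2 + 2*s)

Laplace-transform each side.
The derivative rules (L{y''} = s^2 Y - s·y(0) - y'(0) and L{y'} = sY - y(0), with y(0) = 1, y'(0) = 5) turn the left side into (s^2 - s + 2)Y - (s + 4).
The right side is L{10} = 10/s.
So (s^2 - s + 2)Y = 10/s + (s + 4).
Solve for Y(s) and write it as one ratio of polynomials.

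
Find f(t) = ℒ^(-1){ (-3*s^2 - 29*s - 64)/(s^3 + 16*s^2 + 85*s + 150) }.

f(t) = 6*t*exp(-5*t) - 5*exp(-5*t) + 2*exp(-6*t)

Factor the denominator: s^3 + 16*s^2 + 85*s + 150 = (s + 5)^2*(s + 6).
Partial fraction decomposition gives [-5/(s + 5)] + [6/(s + 5)^2] + [2/(s + 6)].
Invert each term: -5/(s + 5) ↔ -5e^(-5t); 6/(s + 5)^2 ↔ 6t·e^(-5t); 2/(s + 6) ↔ 2e^(-6t).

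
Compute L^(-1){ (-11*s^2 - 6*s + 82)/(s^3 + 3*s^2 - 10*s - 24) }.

-exp(3*t) - 5*exp(-2*t) - 5*exp(-4*t)

Factor the denominator: s^3 + 3*s^2 - 10*s - 24 = (s - 3)*(s + 2)*(s + 4).
Partial fraction decomposition gives [-1/(s - 3)] + [-5/(s + 4)] + [-5/(s + 2)].
Invert each term: -1/(s - 3) ↔ -e^(3t); -5/(s + 4) ↔ -5e^(-4t); -5/(s + 2) ↔ -5e^(-2t).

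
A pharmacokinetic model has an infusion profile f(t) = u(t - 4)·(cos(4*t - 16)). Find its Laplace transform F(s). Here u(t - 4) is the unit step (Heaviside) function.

F(s) = s*exp(-4*s)/(s^2 + 16)

By the second shifting theorem, L{u(t - c)·g(t - c)} = e^(-cs)·G(s) with c = 4 and G(s) = L{g(t)}.
L{cos(4t)} = s/(s^2 + 16).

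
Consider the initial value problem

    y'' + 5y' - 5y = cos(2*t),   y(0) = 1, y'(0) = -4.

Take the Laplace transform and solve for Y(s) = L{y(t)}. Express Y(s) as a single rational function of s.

Y(s) = (s^3 + s^2 + 5*s + 4)/(s^4 + 5*s^3 - s^2 + 20*s - 20)

Apply the Laplace transform to the equation.
Using L{y''} = s^2 Y - s·y(0) - y'(0) and L{y'} = sY - y(0), with y(0) = 1, y'(0) = -4, the left side becomes (s^2 + 5*s - 5)Y - (s + 1).
The right side is L{cos(2*t)} = s/(s^2 + 4).
So (s^2 + 5*s - 5)Y = s/(s^2 + 4) + (s + 1).
Isolate Y and clear denominators.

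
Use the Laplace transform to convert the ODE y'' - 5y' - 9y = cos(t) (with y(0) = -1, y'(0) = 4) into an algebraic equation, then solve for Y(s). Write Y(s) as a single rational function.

Laplace-transform each side.
With L{y''} = s^2 Y - s·y(0) - y'(0) and L{y'} = sY - y(0), with y(0) = -1, y'(0) = 4: the LHS transforms to (s^2 - 5*s - 9)Y - (-s + 9).
The right side is L{cos(t)} = s/(s^2 + 1).
So (s^2 - 5*s - 9)Y = s/(s^2 + 1) + (-s + 9).
Solve for Y(s) and write it as one ratio of polynomials.

Y(s) = (-s^3 + 9*s^2 + 9)/(s^4 - 5*s^3 - 8*s^2 - 5*s - 9)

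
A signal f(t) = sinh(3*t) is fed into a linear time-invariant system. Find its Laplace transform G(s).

L{sinh(3t)} = 3/(s^2 - 9).

G(s) = 3/(s^2 - 9)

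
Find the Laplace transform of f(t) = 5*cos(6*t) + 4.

5*s/(s^2 + 36) + 4/s

The transform is linear, so treat each term independently.
L{4} = 4/s; (5)·[L{cos(6t)} = s/(s^2 + 36)].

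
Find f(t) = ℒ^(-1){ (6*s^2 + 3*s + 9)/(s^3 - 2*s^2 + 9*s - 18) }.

Factor the denominator: s^3 - 2*s^2 + 9*s - 18 = (s - 2)*(s^2 + 9).
Partial fraction decomposition gives [3/(s - 2)] + [3*s/(s^2 + 9)] + [9/(s^2 + 9)].
Invert each term: 3/(s - 2) ↔ 3e^(2t); 3·s/(s^2 + 9) ↔ 3cos(3t); 3·3/(s^2 + 9) ↔ 3sin(3t).

f(t) = 3*exp(2*t) + 3*sin(3*t) + 3*cos(3*t)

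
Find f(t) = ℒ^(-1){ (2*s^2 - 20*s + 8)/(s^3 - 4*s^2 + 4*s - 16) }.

f(t) = -2*exp(4*t) - 2*sin(2*t) + 4*cos(2*t)

Factor the denominator: s^3 - 4*s^2 + 4*s - 16 = (s - 4)*(s^2 + 4).
Partial fraction decomposition gives [-2/(s - 4)] + [4*s/(s^2 + 4)] + [-4/(s^2 + 4)].
Invert each term: -2/(s - 4) ↔ -2e^(4t); 4·s/(s^2 + 4) ↔ 4cos(2t); -2·2/(s^2 + 4) ↔ -2sin(2t).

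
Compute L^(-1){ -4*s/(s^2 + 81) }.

-4*cos(9*t)

Since L{cos(9t)} = s/(s^2 + 81), the inverse is cos(9*t), scaled by -4.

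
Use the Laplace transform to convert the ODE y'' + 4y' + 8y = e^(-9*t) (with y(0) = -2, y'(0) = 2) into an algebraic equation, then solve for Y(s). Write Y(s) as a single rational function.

Apply the Laplace transform to the equation.
The derivative rules (L{y''} = s^2 Y - s·y(0) - y'(0) and L{y'} = sY - y(0), with y(0) = -2, y'(0) = 2) turn the left side into (s^2 + 4*s + 8)Y - (-2*s - 6).
The right side is L{e^(-9*t)} = 1/(s + 9).
So (s^2 + 4*s + 8)Y = 1/(s + 9) + (-2*s - 6).
Isolate Y and clear denominators.

Y(s) = (-2*s^2 - 24*s - 53)/(s^3 + 13*s^2 + 44*s + 72)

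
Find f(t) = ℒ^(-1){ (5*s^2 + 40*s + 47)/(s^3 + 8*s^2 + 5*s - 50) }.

f(t) = 4*t*exp(-5*t) + 3*exp(2*t) + 2*exp(-5*t)

Factor the denominator: s^3 + 8*s^2 + 5*s - 50 = (s - 2)*(s + 5)^2.
Partial fraction decomposition gives [2/(s + 5)] + [4/(s + 5)^2] + [3/(s - 2)].
Invert each term: 2/(s + 5) ↔ 2e^(-5t); 4/(s + 5)^2 ↔ 4t·e^(-5t); 3/(s - 2) ↔ 3e^(2t).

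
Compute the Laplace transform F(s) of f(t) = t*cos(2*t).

L{cos(2t)} = s/(s^2 + 4).
Then apply L{t·g(t)} = -d/ds[G(s)] with G(s) = s/(s^2 + 4):
differentiating 1 time and applying the sign gives (s - 2)*(s + 2)/(s^2 + 4)^2.

F(s) = (s - 2)*(s + 2)/(s^2 + 4)^2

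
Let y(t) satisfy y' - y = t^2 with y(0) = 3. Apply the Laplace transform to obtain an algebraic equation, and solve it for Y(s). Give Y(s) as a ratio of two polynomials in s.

Y(s) = (3*s^3 + 2)/(s^4 - s^3)

Transform both sides with L{·}.
Using L{y'} = sY - y(0) = sY - 3, the left side becomes (s - 1)Y - (3).
The right side is L{t^2} = 2/s^3.
So (s - 1)Y = 2/s^3 + (3).
Isolate Y and clear denominators.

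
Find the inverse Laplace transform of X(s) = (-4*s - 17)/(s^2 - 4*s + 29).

Complete the square in the denominator: s^2 - 4*s + 29 = (s - 2)^2 + 5^2.
Split the numerator to match: -4*s - 17 = -4·(s - 2) - 5·5.
Invert each term: -4·(s - 2)/((s - 2)^2 + 25) ↔ -4e^(2t)cos(5t); -5·5/((s - 2)^2 + 25) ↔ -5e^(2t)sin(5t).

-5*exp(2*t)*sin(5*t) - 4*exp(2*t)*cos(5*t)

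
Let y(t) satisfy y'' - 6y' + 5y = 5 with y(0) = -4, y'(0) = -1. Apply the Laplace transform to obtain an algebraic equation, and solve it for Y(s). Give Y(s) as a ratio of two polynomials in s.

Laplace-transform each side.
The derivative rules (L{y''} = s^2 Y - s·y(0) - y'(0) and L{y'} = sY - y(0), with y(0) = -4, y'(0) = -1) turn the left side into (s^2 - 6*s + 5)Y - (-4*s + 23).
The right side is L{5} = 5/s.
So (s^2 - 6*s + 5)Y = 5/s + (-4*s + 23).
Divide through and combine into a single rational function.

Y(s) = (-4*s^2 + 23*s + 5)/(s^3 - 6*s^2 + 5*s)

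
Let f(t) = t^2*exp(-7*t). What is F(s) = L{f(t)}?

L{e^(-7t)} = 1/(s + 7).
Then apply L{t^2·g(t)} = (-1)^2 d^2/ds^2[G(s)] with G(s) = 1/(s + 7):
differentiating 2 times and applying the sign gives 2/(s + 7)^3.

F(s) = 2/(s + 7)^3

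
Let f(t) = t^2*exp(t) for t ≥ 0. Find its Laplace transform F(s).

F(s) = 2/(s - 1)^3

L{e^(t)} = 1/(s - 1).
Then apply L{t^2·g(t)} = (-1)^2 d^2/ds^2[G(s)] with G(s) = 1/(s - 1):
differentiating 2 times and applying the sign gives 2/(s - 1)^3.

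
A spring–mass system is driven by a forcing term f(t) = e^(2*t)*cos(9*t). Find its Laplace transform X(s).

L{cos(9t)} = s/(s^2 + 81).
By the first shifting theorem, multiplying by e^(2t) replaces s with s - 2.

X(s) = (s - 2)/((s - 2)^2 + 81)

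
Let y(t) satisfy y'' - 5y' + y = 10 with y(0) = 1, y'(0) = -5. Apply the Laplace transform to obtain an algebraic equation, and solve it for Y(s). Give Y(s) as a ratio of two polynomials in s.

Apply the Laplace transform to the equation.
Using L{y''} = s^2 Y - s·y(0) - y'(0) and L{y'} = sY - y(0), with y(0) = 1, y'(0) = -5, the left side becomes (s^2 - 5*s + 1)Y - (s - 10).
The right side is L{10} = 10/s.
So (s^2 - 5*s + 1)Y = 10/s + (s - 10).
Solve for Y(s) and write it as one ratio of polynomials.

Y(s) = (s^2 - 10*s + 10)/(s^3 - 5*s^2 + s)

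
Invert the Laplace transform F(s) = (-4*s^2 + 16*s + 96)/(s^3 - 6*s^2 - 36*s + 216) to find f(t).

Factor the denominator: s^3 - 6*s^2 - 36*s + 216 = (s - 6)^2*(s + 6).
Partial fraction decomposition gives [-3/(s - 6)] + [4/(s - 6)^2] + [-1/(s + 6)].
Invert each term: -3/(s - 6) ↔ -3e^(6t); 4/(s - 6)^2 ↔ 4t·e^(6t); -1/(s + 6) ↔ -e^(-6t).

f(t) = 4*t*exp(6*t) - 3*exp(6*t) - exp(-6*t)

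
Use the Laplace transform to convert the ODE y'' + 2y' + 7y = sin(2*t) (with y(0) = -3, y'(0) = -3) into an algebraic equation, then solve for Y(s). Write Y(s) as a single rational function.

Y(s) = (-3*s^3 - 9*s^2 - 12*s - 34)/(s^4 + 2*s^3 + 11*s^2 + 8*s + 28)

Take the Laplace transform of both sides.
Using L{y''} = s^2 Y - s·y(0) - y'(0) and L{y'} = sY - y(0), with y(0) = -3, y'(0) = -3, the left side becomes (s^2 + 2*s + 7)Y - (-3*s - 9).
The right side is L{sin(2*t)} = 2/(s^2 + 4).
So (s^2 + 2*s + 7)Y = 2/(s^2 + 4) + (-3*s - 9).
Divide through and combine into a single rational function.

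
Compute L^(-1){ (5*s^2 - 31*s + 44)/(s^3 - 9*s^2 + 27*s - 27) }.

-2*t^2*exp(3*t) - t*exp(3*t) + 5*exp(3*t)

Factor the denominator: s^3 - 9*s^2 + 27*s - 27 = (s - 3)^3.
Partial fraction decomposition gives [5/(s - 3)] + [-1/(s - 3)^2] + [-4/(s - 3)^3].
Invert each term: 5/(s - 3) ↔ 5e^(3t); -1/(s - 3)^2 ↔ -t·e^(3t); -4/(s - 3)^3 ↔ (-2)t^2·e^(3t).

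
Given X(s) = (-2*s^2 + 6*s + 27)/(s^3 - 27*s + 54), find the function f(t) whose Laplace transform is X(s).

f(t) = 3*t*exp(3*t) - exp(3*t) - exp(-6*t)

Factor the denominator: s^3 - 27*s + 54 = (s - 3)^2*(s + 6).
Partial fraction decomposition gives [-1/(s - 3)] + [3/(s - 3)^2] + [-1/(s + 6)].
Invert each term: -1/(s - 3) ↔ -e^(3t); 3/(s - 3)^2 ↔ 3t·e^(3t); -1/(s + 6) ↔ -e^(-6t).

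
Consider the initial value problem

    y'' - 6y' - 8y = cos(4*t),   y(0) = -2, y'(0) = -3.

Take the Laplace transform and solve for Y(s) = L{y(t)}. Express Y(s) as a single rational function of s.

Y(s) = (-2*s^3 + 9*s^2 - 31*s + 144)/(s^4 - 6*s^3 + 8*s^2 - 96*s - 128)

Transform both sides with L{·}.
With L{y''} = s^2 Y - s·y(0) - y'(0) and L{y'} = sY - y(0), with y(0) = -2, y'(0) = -3: the LHS transforms to (s^2 - 6*s - 8)Y - (-2*s + 9).
The right side is L{cos(4*t)} = s/(s^2 + 16).
So (s^2 - 6*s - 8)Y = s/(s^2 + 16) + (-2*s + 9).
Solve for Y(s) and write it as one ratio of polynomials.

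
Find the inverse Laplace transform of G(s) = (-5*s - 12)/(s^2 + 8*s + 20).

4*exp(-4*t)*sin(2*t) - 5*exp(-4*t)*cos(2*t)

Complete the square in the denominator: s^2 + 8*s + 20 = (s + 4)^2 + 2^2.
Split the numerator to match: -5*s - 12 = -5·(s + 4) + 4·2.
Invert each term: -5·(s + 4)/((s + 4)^2 + 4) ↔ -5e^(-4t)cos(2t); 4·2/((s + 4)^2 + 4) ↔ 4e^(-4t)sin(2t).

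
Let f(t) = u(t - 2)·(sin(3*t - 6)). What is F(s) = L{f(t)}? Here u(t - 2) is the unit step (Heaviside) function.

F(s) = 3*exp(-2*s)/(s^2 + 9)

By the second shifting theorem, L{u(t - c)·g(t - c)} = e^(-cs)·G(s) with c = 2 and G(s) = L{g(t)}.
L{sin(3t)} = 3/(s^2 + 9).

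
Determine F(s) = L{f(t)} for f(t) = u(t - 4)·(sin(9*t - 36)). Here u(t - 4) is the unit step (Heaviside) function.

By the second shifting theorem, L{u(t - c)·g(t - c)} = e^(-cs)·G(s) with c = 4 and G(s) = L{g(t)}.
L{sin(9t)} = 9/(s^2 + 81).

F(s) = 9*exp(-4*s)/(s^2 + 81)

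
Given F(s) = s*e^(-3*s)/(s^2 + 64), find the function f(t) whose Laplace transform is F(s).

The factor e^(-3s) signals a time shift by c = 3 (second shifting theorem).
L{cos(8t)} = s/(s^2 + 64), so L^-1{s/(s^2 + 64)} = cos(8*t).
Hence the inverse is u(t - 3) times that function evaluated at t - 3.

f(t) = Heaviside(t - 3)*(cos(8*t - 24))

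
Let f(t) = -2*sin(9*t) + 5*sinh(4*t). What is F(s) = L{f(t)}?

F(s) = -18/(s^2 + 81) + 20/(s^2 - 16)

The transform is linear, so treat each term independently.
(-2)·[L{sin(9t)} = 9/(s^2 + 81)]; (5)·[L{sinh(4t)} = 4/(s^2 - 16)].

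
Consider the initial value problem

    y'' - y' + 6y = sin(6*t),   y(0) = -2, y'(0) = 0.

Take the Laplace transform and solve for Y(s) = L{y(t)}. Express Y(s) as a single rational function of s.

Y(s) = (-2*s^3 + 2*s^2 - 72*s + 78)/(s^4 - s^3 + 42*s^2 - 36*s + 216)

Laplace-transform each side.
Using L{y''} = s^2 Y - s·y(0) - y'(0) and L{y'} = sY - y(0), with y(0) = -2, y'(0) = 0, the left side becomes (s^2 - s + 6)Y - (-2*s + 2).
The right side is L{sin(6*t)} = 6/(s^2 + 36).
So (s^2 - s + 6)Y = 6/(s^2 + 36) + (-2*s + 2).
Solve for Y(s) and write it as one ratio of polynomials.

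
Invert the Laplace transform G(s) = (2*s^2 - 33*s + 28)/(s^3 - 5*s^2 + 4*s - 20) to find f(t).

Factor the denominator: s^3 - 5*s^2 + 4*s - 20 = (s - 5)*(s^2 + 4).
Partial fraction decomposition gives [-3/(s - 5)] + [5*s/(s^2 + 4)] + [-8/(s^2 + 4)].
Invert each term: -3/(s - 5) ↔ -3e^(5t); 5·s/(s^2 + 4) ↔ 5cos(2t); -4·2/(s^2 + 4) ↔ -4sin(2t).

f(t) = -3*exp(5*t) - 4*sin(2*t) + 5*cos(2*t)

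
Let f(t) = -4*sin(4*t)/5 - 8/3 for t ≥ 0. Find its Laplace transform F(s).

F(s) = -16/(5*(s^2 + 16)) - 8/(3*s)

Apply the Laplace transform termwise.
L{-8/3} = (-8/3)/s; (-4/5)·[L{sin(4t)} = 4/(s^2 + 16)].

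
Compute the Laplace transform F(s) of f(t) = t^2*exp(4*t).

F(s) = 2/(s - 4)^3

L{e^(4t)} = 1/(s - 4).
Then apply L{t^2·g(t)} = (-1)^2 d^2/ds^2[G(s)] with G(s) = 1/(s - 4):
differentiating 2 times and applying the sign gives 2/(s - 4)^3.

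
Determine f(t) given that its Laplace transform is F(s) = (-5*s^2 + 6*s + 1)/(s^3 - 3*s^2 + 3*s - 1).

Factor the denominator: s^3 - 3*s^2 + 3*s - 1 = (s - 1)^3.
Partial fraction decomposition gives [-5/(s - 1)] + [-4/(s - 1)^2] + [2/(s - 1)^3].
Invert each term: -5/(s - 1) ↔ -5e^(t); -4/(s - 1)^2 ↔ -4t·e^(t); 2/(s - 1)^3 ↔ (1)t^2·e^(t).

f(t) = t^2*exp(t) - 4*t*exp(t) - 5*exp(t)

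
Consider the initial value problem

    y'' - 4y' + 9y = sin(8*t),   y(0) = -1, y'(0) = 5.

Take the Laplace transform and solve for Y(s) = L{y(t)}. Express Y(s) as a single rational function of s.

Y(s) = (-s^3 + 9*s^2 - 64*s + 584)/(s^4 - 4*s^3 + 73*s^2 - 256*s + 576)

Transform both sides with L{·}.
Using L{y''} = s^2 Y - s·y(0) - y'(0) and L{y'} = sY - y(0), with y(0) = -1, y'(0) = 5, the left side becomes (s^2 - 4*s + 9)Y - (-s + 9).
The right side is L{sin(8*t)} = 8/(s^2 + 64).
So (s^2 - 4*s + 9)Y = 8/(s^2 + 64) + (-s + 9).
Solve for Y(s) and write it as one ratio of polynomials.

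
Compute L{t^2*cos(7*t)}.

2*s*(s^2 - 147)/(s^2 + 49)^3

L{cos(7t)} = s/(s^2 + 49).
Then apply L{t^2·g(t)} = (-1)^2 d^2/ds^2[G(s)] with G(s) = s/(s^2 + 49):
differentiating 2 times and applying the sign gives 2*s*(s^2 - 147)/(s^2 + 49)^3.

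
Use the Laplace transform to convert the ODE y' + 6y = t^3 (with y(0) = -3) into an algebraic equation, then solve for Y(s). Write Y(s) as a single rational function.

Laplace-transform each side.
The derivative rules (L{y'} = sY - y(0) = sY - (-3)) turn the left side into (s + 6)Y - (-3).
The right side is L{t^3} = 6/s^4.
So (s + 6)Y = 6/s^4 + (-3).
Isolate Y and clear denominators.

Y(s) = (-3*s^4 + 6)/(s^5 + 6*s^4)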